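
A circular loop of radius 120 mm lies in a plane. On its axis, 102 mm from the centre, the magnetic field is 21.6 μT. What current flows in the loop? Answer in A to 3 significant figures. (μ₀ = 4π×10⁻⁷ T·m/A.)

I ≈ 9.33 A

On the axis of a loop, B = μ₀IR²/[2(R²+z²)^(3/2)], so I = 2B(R²+z²)^(3/2)/(μ₀R²).
R² + z² = 0.0144 + 0.0104 = 0.0248 m²; raised to 3/2 gives 3.91×10⁻³ m³.
I = 2 × 2.16×10⁻⁵ × 3.91×10⁻³ / (1.26×10⁻⁶ × 0.0144) = 9.33 A.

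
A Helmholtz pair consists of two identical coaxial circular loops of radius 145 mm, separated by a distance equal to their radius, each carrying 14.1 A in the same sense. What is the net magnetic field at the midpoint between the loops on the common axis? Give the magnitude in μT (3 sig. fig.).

Each loop contributes B = μ₀IR²/[2(R²+z²)^(3/2)] on the axis, with z measured from that loop.
Loop 1 (z = 0.0725 m): B₁ = 4.37×10⁻⁵ T. Loop 2 (z = 0.0725 m): B₂ = 4.37×10⁻⁵ T.
The fields add: B = B₁ + B₂ = 8.74×10⁻⁵ T.

B ≈ 87.4 μT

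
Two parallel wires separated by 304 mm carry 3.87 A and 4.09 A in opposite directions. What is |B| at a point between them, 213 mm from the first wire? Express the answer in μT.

Each long wire gives B = μ₀I/(2πd). Distances are d₁ = 0.213 m and d₂ = 0.091 m.
B₁ = 3.63×10⁻⁶ T, B₂ = 8.99×10⁻⁶ T.
Between antiparallel currents both contributions point the same way, so they add. B = B₁ + B₂ = 3.63×10⁻⁶ + 8.99×10⁻⁶ = 1.26×10⁻⁵ T.

B ≈ 12.6 μT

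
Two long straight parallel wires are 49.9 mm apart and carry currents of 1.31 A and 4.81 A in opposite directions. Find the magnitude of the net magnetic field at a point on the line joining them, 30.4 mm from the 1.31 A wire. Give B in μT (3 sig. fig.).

Each long wire gives B = μ₀I/(2πd). Distances are d₁ = 0.0304 m and d₂ = 0.0195 m.
B₁ = 8.62×10⁻⁶ T, B₂ = 4.93×10⁻⁵ T.
Between antiparallel currents both contributions point the same way, so they add. B = B₁ + B₂ = 8.62×10⁻⁶ + 4.93×10⁻⁵ = 5.80×10⁻⁵ T.

B ≈ 58.0 μT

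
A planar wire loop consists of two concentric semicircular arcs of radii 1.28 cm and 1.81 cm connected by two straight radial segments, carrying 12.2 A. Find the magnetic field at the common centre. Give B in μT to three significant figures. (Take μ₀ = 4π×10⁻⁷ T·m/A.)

The radial connectors point toward the centre, so dl × r̂ = 0 and they contribute nothing.
Each semicircle gives μ₀I/(4R): inner arc 2.99×10⁻⁴ T, outer arc 2.12×10⁻⁴ T.
The two arcs carry current in opposite angular senses, so their fields oppose: B = |2.99×10⁻⁴ − 2.12×10⁻⁴| = 8.77×10⁻⁵ T.

B ≈ 87.7 μT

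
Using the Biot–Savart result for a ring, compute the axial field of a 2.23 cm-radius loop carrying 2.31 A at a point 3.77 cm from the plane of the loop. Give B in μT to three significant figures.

B ≈ 8.59 μT

On the axis of a circular loop, B = μ₀IR² / [2(R²+z²)^(3/2)].
R² + z² = (0.0223)² + (0.0377)² = 0.001919 m², and (R²+z²)^(3/2) = 8.40×10⁻⁵ m³.
B = (4π×10⁻⁷ × 2.31 × 0.0004973) / (2 × 8.40×10⁻⁵) = 8.59×10⁻⁶ T.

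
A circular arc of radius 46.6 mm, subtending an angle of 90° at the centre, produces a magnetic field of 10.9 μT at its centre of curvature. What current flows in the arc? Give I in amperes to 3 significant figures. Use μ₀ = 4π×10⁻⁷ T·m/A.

For a circular arc, B = μ₀Iφ/(4πR) with φ in radians; here φ = 1.571 rad.
So I = 4πRB/(μ₀φ) = 4π × 0.0466 × 1.09×10⁻⁵ / (4π×10⁻⁷ × 1.571) = 3.23 A.

I ≈ 3.23 A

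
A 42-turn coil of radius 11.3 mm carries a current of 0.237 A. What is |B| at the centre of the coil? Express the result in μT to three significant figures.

B ≈ 553 μT

For an N-turn flat coil, B = Nμ₀I/(2R) with R = 0.0113 m.
B = 42 × 1.32×10⁻⁵ T = 5.53×10⁻⁴ T.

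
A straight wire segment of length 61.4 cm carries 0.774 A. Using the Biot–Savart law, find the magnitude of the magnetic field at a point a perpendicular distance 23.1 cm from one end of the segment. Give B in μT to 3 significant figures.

B ≈ 0.314 μT

For a finite straight segment, B = (μ₀I/4πd)(sinθ₁ + sinθ₂), where θ₁, θ₂ are the angles from the perpendicular to each end.
The perpendicular foot is at one end, so the two end-offsets along the wire are 0 and L = 0.614 m.
sinθ₁ = 0/√(0²+0.231²) = 0.0000; sinθ₂ = 0.614/√(0.614²+0.231²) = 0.9360.
B = (4π×10⁻⁷ × 0.774) / (4π × 0.231) × (0.0000 + 0.9360) = 3.14×10⁻⁷ T.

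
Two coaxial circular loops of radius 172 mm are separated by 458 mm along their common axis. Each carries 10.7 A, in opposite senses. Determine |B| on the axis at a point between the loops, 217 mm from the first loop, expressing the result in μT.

Each loop contributes B = μ₀IR²/[2(R²+z²)^(3/2)] on the axis, with z measured from that loop.
Loop 1 (z = 0.217 m): B₁ = 9.37×10⁻⁶ T. Loop 2 (z = 0.241 m): B₂ = 7.66×10⁻⁶ T.
The fields oppose: B = |B₁ − B₂| = 1.71×10⁻⁶ T.

B ≈ 1.71 μT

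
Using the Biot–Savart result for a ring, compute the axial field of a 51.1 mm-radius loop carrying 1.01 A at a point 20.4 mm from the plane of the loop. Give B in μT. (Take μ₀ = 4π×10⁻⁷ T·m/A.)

B ≈ 9.95 μT

On the axis of a circular loop, B = μ₀IR² / [2(R²+z²)^(3/2)].
R² + z² = (0.0511)² + (0.0204)² = 0.003027 m², and (R²+z²)^(3/2) = 1.67×10⁻⁴ m³.
B = (4π×10⁻⁷ × 1.01 × 0.002611) / (2 × 1.67×10⁻⁴) = 9.95×10⁻⁶ T.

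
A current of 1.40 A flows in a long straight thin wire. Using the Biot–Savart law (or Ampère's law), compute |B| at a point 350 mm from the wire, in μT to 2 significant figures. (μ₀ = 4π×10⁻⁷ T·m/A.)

For an infinitely long straight wire, B = μ₀I/(2πd).
B = (4π×10⁻⁷ × 1.40) / (2π × 0.35) = 8.00×10⁻⁷ T.

B ≈ 0.80 μT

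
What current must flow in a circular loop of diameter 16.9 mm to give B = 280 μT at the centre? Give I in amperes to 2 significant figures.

At the centre of a circular loop B = μ₀I/(2R), so I = 2RB/μ₀.
With R = 0.00845 m, I = 2 × 0.00845 × 2.80×10⁻⁴ / (4π×10⁻⁷) = 3.77 A.

I ≈ 3.8 A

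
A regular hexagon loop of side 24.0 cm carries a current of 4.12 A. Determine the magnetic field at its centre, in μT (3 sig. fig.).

B ≈ 11.9 μT

Each side is a finite straight segment at perpendicular distance d = a/(2 tan(π/6)) = 0.2078 m from the centre, with end-angles ±π/6.
One side contributes B₁ = (μ₀I/4πd)·2 sin(π/6) = 1.98×10⁻⁶ T.
All 6 sides add in the same direction: B = 6 × 1.98×10⁻⁶ = 1.19×10⁻⁵ T.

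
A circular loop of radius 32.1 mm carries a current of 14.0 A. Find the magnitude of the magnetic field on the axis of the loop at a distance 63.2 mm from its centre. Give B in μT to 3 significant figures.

B ≈ 25.4 μT

On the axis of a circular loop, B = μ₀IR² / [2(R²+z²)^(3/2)].
R² + z² = (0.0321)² + (0.0632)² = 0.005025 m², and (R²+z²)^(3/2) = 3.56×10⁻⁴ m³.
B = (4π×10⁻⁷ × 14.0 × 0.00103) / (2 × 3.56×10⁻⁴) = 2.54×10⁻⁵ T.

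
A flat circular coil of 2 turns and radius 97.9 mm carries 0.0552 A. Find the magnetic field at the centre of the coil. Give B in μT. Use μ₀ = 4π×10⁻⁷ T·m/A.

B ≈ 0.709 μT

For an N-turn flat coil, B = Nμ₀I/(2R) with R = 0.0979 m.
B = 2 × 3.54×10⁻⁷ T = 7.09×10⁻⁷ T.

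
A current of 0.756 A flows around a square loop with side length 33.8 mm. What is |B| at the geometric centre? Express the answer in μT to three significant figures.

Each side is a finite straight segment at perpendicular distance d = a/(2 tan(π/4)) = 0.0169 m from the centre, with end-angles ±π/4.
One side contributes B₁ = (μ₀I/4πd)·2 sin(π/4) = 6.33×10⁻⁶ T.
All 4 sides add in the same direction: B = 4 × 6.33×10⁻⁶ = 2.53×10⁻⁵ T.

B ≈ 25.3 μT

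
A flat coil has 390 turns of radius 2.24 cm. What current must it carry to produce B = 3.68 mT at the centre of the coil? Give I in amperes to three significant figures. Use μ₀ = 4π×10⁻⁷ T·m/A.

For an N-turn coil, B = Nμ₀I/(2R) with R = 0.0224 m, so I = 2RB/(Nμ₀) = 2 × 0.0224 × 3.68×10⁻³ / (390 × 4π×10⁻⁷) = 0.336 A.

I ≈ 0.336 A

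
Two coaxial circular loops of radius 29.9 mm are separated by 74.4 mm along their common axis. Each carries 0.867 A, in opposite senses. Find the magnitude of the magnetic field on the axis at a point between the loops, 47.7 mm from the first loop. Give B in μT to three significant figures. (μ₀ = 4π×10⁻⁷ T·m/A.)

Each loop contributes B = μ₀IR²/[2(R²+z²)^(3/2)] on the axis, with z measured from that loop.
Loop 1 (z = 0.0477 m): B₁ = 2.73×10⁻⁶ T. Loop 2 (z = 0.0267 m): B₂ = 7.56×10⁻⁶ T.
The fields oppose: B = |B₁ − B₂| = 4.83×10⁻⁶ T.

B ≈ 4.83 μT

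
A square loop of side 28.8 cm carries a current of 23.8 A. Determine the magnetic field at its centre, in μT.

B ≈ 93.5 μT

Each side is a finite straight segment at perpendicular distance d = a/(2 tan(π/4)) = 0.144 m from the centre, with end-angles ±π/4.
One side contributes B₁ = (μ₀I/4πd)·2 sin(π/4) = 2.34×10⁻⁵ T.
All 4 sides add in the same direction: B = 4 × 2.34×10⁻⁵ = 9.35×10⁻⁵ T.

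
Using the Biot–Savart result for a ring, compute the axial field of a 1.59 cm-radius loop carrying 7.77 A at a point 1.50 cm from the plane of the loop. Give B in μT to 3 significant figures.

B ≈ 118 μT

On the axis of a circular loop, B = μ₀IR² / [2(R²+z²)^(3/2)].
R² + z² = (0.0159)² + (0.015)² = 0.0004778 m², and (R²+z²)^(3/2) = 1.04×10⁻⁵ m³.
B = (4π×10⁻⁷ × 7.77 × 0.0002528) / (2 × 1.04×10⁻⁵) = 1.18×10⁻⁴ T.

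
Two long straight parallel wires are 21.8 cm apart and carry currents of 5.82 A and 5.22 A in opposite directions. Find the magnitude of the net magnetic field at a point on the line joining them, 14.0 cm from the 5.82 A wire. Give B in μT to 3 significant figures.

Each long wire gives B = μ₀I/(2πd). Distances are d₁ = 0.14 m and d₂ = 0.078 m.
B₁ = 8.31×10⁻⁶ T, B₂ = 1.34×10⁻⁵ T.
Between antiparallel currents both contributions point the same way, so they add. B = B₁ + B₂ = 8.31×10⁻⁶ + 1.34×10⁻⁵ = 2.17×10⁻⁵ T.

B ≈ 21.7 μT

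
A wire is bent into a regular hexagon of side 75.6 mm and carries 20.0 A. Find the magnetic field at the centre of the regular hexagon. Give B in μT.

B ≈ 183 μT

Each side is a finite straight segment at perpendicular distance d = a/(2 tan(π/6)) = 0.06547 m from the centre, with end-angles ±π/6.
One side contributes B₁ = (μ₀I/4πd)·2 sin(π/6) = 3.05×10⁻⁵ T.
All 6 sides add in the same direction: B = 6 × 3.05×10⁻⁵ = 1.83×10⁻⁴ T.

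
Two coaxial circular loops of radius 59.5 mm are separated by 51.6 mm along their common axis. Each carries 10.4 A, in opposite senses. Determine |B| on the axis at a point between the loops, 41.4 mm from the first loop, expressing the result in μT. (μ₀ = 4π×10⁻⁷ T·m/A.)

B ≈ 44.4 μT

Each loop contributes B = μ₀IR²/[2(R²+z²)^(3/2)] on the axis, with z measured from that loop.
Loop 1 (z = 0.0414 m): B₁ = 6.07×10⁻⁵ T. Loop 2 (z = 0.0102 m): B₂ = 1.05×10⁻⁴ T.
The fields oppose: B = |B₁ − B₂| = 4.44×10⁻⁵ T.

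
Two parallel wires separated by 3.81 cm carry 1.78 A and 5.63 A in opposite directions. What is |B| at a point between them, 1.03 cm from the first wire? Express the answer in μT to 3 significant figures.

B ≈ 75.1 μT

Each long wire gives B = μ₀I/(2πd). Distances are d₁ = 0.0103 m and d₂ = 0.0278 m.
B₁ = 3.46×10⁻⁵ T, B₂ = 4.05×10⁻⁵ T.
Between antiparallel currents both contributions point the same way, so they add. B = B₁ + B₂ = 3.46×10⁻⁵ + 4.05×10⁻⁵ = 7.51×10⁻⁵ T.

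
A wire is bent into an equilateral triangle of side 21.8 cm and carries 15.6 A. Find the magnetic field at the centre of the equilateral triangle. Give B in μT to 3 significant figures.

B ≈ 129 μT

Each side is a finite straight segment at perpendicular distance d = a/(2 tan(π/3)) = 0.06293 m from the centre, with end-angles ±π/3.
One side contributes B₁ = (μ₀I/4πd)·2 sin(π/3) = 4.29×10⁻⁵ T.
All 3 sides add in the same direction: B = 3 × 4.29×10⁻⁵ = 1.29×10⁻⁴ T.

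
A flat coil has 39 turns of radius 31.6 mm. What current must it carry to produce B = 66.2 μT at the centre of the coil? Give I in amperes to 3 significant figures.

For an N-turn coil, B = Nμ₀I/(2R) with R = 0.0316 m, so I = 2RB/(Nμ₀) = 2 × 0.0316 × 6.62×10⁻⁵ / (39 × 4π×10⁻⁷) = 8.54×10⁻² A.

I ≈ 0.0854 A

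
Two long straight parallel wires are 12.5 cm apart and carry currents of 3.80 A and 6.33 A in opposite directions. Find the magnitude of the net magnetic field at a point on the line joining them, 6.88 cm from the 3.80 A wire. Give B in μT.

Each long wire gives B = μ₀I/(2πd). Distances are d₁ = 0.0688 m and d₂ = 0.0562 m.
B₁ = 1.10×10⁻⁵ T, B₂ = 2.25×10⁻⁵ T.
Between antiparallel currents both contributions point the same way, so they add. B = B₁ + B₂ = 1.10×10⁻⁵ + 2.25×10⁻⁵ = 3.36×10⁻⁵ T.

B ≈ 33.6 μT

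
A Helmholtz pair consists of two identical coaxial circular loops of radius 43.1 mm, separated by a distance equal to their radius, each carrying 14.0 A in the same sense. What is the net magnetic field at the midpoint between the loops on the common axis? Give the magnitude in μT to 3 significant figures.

Each loop contributes B = μ₀IR²/[2(R²+z²)^(3/2)] on the axis, with z measured from that loop.
Loop 1 (z = 0.02155 m): B₁ = 1.46×10⁻⁴ T. Loop 2 (z = 0.02155 m): B₂ = 1.46×10⁻⁴ T.
The fields add: B = B₁ + B₂ = 2.92×10⁻⁴ T.

B ≈ 292 μT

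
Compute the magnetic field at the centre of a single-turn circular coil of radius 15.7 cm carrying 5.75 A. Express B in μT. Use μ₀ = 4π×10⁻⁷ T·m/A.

At the centre of a circular loop the Biot–Savart law gives B = μ₀I/(2R).
B = (4π×10⁻⁷ × 5.75) / (2 × 0.157) = 2.30×10⁻⁵ T.

B ≈ 23.0 μT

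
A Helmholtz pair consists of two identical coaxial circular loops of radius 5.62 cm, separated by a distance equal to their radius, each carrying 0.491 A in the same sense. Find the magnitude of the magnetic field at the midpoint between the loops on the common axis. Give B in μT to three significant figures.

Each loop contributes B = μ₀IR²/[2(R²+z²)^(3/2)] on the axis, with z measured from that loop.
Loop 1 (z = 0.0281 m): B₁ = 3.93×10⁻⁶ T. Loop 2 (z = 0.0281 m): B₂ = 3.93×10⁻⁶ T.
The fields add: B = B₁ + B₂ = 7.86×10⁻⁶ T.

B ≈ 7.86 μT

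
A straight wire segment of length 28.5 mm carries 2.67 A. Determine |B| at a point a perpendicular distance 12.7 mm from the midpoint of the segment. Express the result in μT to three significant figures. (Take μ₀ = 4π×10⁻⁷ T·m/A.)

For a finite straight segment, B = (μ₀I/4πd)(sinθ₁ + sinθ₂), where θ₁, θ₂ are the angles from the perpendicular to each end.
The perpendicular from the point meets the wire at its midpoint, so each end is L/2 = 0.01425 m away along the wire.
sinθ₁ = 0.01425/√(0.01425²+0.0127²) = 0.7465; sinθ₂ = 0.01425/√(0.01425²+0.0127²) = 0.7465.
B = (4π×10⁻⁷ × 2.67) / (4π × 0.0127) × (0.7465 + 0.7465) = 3.14×10⁻⁵ T.

B ≈ 31.4 μT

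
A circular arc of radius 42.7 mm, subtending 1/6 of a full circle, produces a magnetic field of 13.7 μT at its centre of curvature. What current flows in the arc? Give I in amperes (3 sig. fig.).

I ≈ 5.59 A

For a circular arc, B = μ₀Iφ/(4πR) with φ in radians; here φ = 1.047 rad.
So I = 4πRB/(μ₀φ) = 4π × 0.0427 × 1.37×10⁻⁵ / (4π×10⁻⁷ × 1.047) = 5.59 A.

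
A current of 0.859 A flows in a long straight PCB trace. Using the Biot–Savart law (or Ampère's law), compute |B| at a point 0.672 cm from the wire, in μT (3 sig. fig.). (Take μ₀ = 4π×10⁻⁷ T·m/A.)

For an infinitely long straight wire, B = μ₀I/(2πd).
B = (4π×10⁻⁷ × 0.859) / (2π × 0.00672) = 2.56×10⁻⁵ T.

B ≈ 25.6 μT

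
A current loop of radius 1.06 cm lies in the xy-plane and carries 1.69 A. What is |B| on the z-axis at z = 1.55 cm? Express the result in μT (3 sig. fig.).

On the axis of a circular loop, B = μ₀IR² / [2(R²+z²)^(3/2)].
R² + z² = (0.0106)² + (0.0155)² = 0.0003526 m², and (R²+z²)^(3/2) = 6.62×10⁻⁶ m³.
B = (4π×10⁻⁷ × 1.69 × 0.0001124) / (2 × 6.62×10⁻⁶) = 1.80×10⁻⁵ T.

B ≈ 18.0 μT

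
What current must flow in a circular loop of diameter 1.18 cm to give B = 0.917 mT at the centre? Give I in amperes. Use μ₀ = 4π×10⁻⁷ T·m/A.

I ≈ 8.61 A

At the centre of a circular loop B = μ₀I/(2R), so I = 2RB/μ₀.
With R = 0.0059 m, I = 2 × 0.0059 × 9.17×10⁻⁴ / (4π×10⁻⁷) = 8.61 A.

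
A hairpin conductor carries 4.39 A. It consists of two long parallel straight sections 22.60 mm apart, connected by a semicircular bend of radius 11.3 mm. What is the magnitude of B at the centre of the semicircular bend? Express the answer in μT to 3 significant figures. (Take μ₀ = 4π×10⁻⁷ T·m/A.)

The semicircular arc contributes B_arc = μ₀I·π/(4πR) = μ₀I/(4R) = 1.22×10⁻⁴ T.
Each semi-infinite lead is at perpendicular distance R = 0.0113 m from the centre, with the perpendicular foot at its near end, so it contributes μ₀I/(4πR); both point the same way, together 7.77×10⁻⁵ T.
Arc and leads all point the same direction: B = 1.22×10⁻⁴ + 7.77×10⁻⁵ = 2.00×10⁻⁴ T.

B ≈ 200 μT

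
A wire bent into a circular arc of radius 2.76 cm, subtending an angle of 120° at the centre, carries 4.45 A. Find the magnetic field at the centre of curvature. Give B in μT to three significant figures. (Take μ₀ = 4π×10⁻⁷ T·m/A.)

The Biot–Savart field of a circular arc at its centre is B = μ₀Iφ/(4πR), with φ = 2.094 rad.
B = (4π×10⁻⁷ × 4.45 × 2.094) / (4π × 0.0276) = 3.38×10⁻⁵ T.

B ≈ 33.8 μT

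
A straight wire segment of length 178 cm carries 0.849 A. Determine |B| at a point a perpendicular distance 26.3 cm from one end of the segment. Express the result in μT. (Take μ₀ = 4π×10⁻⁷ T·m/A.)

For a finite straight segment, B = (μ₀I/4πd)(sinθ₁ + sinθ₂), where θ₁, θ₂ are the angles from the perpendicular to each end.
The perpendicular foot is at one end, so the two end-offsets along the wire are 0 and L = 1.78 m.
sinθ₁ = 0/√(0²+0.263²) = 0.0000; sinθ₂ = 1.78/√(1.78²+0.263²) = 0.9893.
B = (4π×10⁻⁷ × 0.849) / (4π × 0.263) × (0.0000 + 0.9893) = 3.19×10⁻⁷ T.

B ≈ 0.319 μT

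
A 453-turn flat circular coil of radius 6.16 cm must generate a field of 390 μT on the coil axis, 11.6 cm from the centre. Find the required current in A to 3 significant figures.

I ≈ 0.818 A

For an N-turn coil, B = Nμ₀IR²/[2(R²+z²)^(3/2)] with R = 0.0616 m, z = 0.116 m, so I = 2B(R²+z²)^(3/2)/(Nμ₀R²) = 2 × 3.90×10⁻⁴ × 2.27×10⁻³ / (453 × 4π×10⁻⁷ × 0.003795) = 0.818 A.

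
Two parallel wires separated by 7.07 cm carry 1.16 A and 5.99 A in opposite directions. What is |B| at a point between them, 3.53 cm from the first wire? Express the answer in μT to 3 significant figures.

B ≈ 40.4 μT

Each long wire gives B = μ₀I/(2πd). Distances are d₁ = 0.0353 m and d₂ = 0.0354 m.
B₁ = 6.57×10⁻⁶ T, B₂ = 3.38×10⁻⁵ T.
Between antiparallel currents both contributions point the same way, so they add. B = B₁ + B₂ = 6.57×10⁻⁶ + 3.38×10⁻⁵ = 4.04×10⁻⁵ T.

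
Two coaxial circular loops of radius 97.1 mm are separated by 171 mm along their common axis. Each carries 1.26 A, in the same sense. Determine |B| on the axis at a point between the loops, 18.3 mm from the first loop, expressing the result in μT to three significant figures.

Each loop contributes B = μ₀IR²/[2(R²+z²)^(3/2)] on the axis, with z measured from that loop.
Loop 1 (z = 0.0183 m): B₁ = 7.74×10⁻⁶ T. Loop 2 (z = 0.1527 m): B₂ = 1.26×10⁻⁶ T.
The fields add: B = B₁ + B₂ = 9.00×10⁻⁶ T.

B ≈ 9.00 μT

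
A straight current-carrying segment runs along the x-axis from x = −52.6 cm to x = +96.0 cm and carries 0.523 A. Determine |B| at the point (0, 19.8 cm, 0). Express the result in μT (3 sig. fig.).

B ≈ 0.506 μT

For a finite straight segment, B = (μ₀I/4πd)(sinθ₁ + sinθ₂), where θ₁, θ₂ are the angles from the perpendicular to each end.
The perpendicular distance is d = 0.198 m; the end-offsets along the wire are a = 0.526 m and b = 0.96 m.
sinθ₁ = 0.526/√(0.526²+0.198²) = 0.9359; sinθ₂ = 0.96/√(0.96²+0.198²) = 0.9794.
B = (4π×10⁻⁷ × 0.523) / (4π × 0.198) × (0.9359 + 0.9794) = 5.06×10⁻⁷ T.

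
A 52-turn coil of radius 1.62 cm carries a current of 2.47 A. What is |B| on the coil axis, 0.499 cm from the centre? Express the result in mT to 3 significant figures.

B ≈ 4.35 mT

For an N-turn flat coil, B = Nμ₀IR²/[2(R²+z²)^(3/2)] with R = 0.0162 m, z = 0.00499 m.
B = 52 × 8.36×10⁻⁵ T = 4.35×10⁻³ T.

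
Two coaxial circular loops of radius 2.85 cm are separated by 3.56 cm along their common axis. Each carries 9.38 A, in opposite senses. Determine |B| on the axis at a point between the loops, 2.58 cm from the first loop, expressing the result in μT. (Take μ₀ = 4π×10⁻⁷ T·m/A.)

Each loop contributes B = μ₀IR²/[2(R²+z²)^(3/2)] on the axis, with z measured from that loop.
Loop 1 (z = 0.0258 m): B₁ = 8.43×10⁻⁵ T. Loop 2 (z = 0.0098 m): B₂ = 1.75×10⁻⁴ T.
The fields oppose: B = |B₁ − B₂| = 9.06×10⁻⁵ T.

B ≈ 90.6 μT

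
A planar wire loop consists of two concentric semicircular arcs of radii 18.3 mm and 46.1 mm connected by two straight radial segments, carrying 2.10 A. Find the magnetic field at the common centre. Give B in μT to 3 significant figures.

B ≈ 21.7 μT

The radial connectors point toward the centre, so dl × r̂ = 0 and they contribute nothing.
Each semicircle gives μ₀I/(4R): inner arc 3.61×10⁻⁵ T, outer arc 1.43×10⁻⁵ T.
The two arcs carry current in opposite angular senses, so their fields oppose: B = |3.61×10⁻⁵ − 1.43×10⁻⁵| = 2.17×10⁻⁵ T.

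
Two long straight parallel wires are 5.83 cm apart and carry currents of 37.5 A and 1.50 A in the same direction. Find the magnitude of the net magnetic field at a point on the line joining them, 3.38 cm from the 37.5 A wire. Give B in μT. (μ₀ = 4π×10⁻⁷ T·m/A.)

Each long wire gives B = μ₀I/(2πd). Distances are d₁ = 0.0338 m and d₂ = 0.0245 m.
B₁ = 2.22×10⁻⁴ T, B₂ = 1.22×10⁻⁵ T.
Between parallel currents the two contributions point in opposite directions, so they subtract. B = |B₁ − B₂| = |2.22×10⁻⁴ − 1.22×10⁻⁵| = 2.10×10⁻⁴ T.

B ≈ 210 μT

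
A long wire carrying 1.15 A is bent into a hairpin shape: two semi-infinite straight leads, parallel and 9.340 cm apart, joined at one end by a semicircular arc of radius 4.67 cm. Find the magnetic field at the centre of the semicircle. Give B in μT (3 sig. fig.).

B ≈ 12.7 μT

The semicircular arc contributes B_arc = μ₀I·π/(4πR) = μ₀I/(4R) = 7.74×10⁻⁶ T.
Each semi-infinite lead is at perpendicular distance R = 0.0467 m from the centre, with the perpendicular foot at its near end, so it contributes μ₀I/(4πR); both point the same way, together 4.93×10⁻⁶ T.
Arc and leads all point the same direction: B = 7.74×10⁻⁶ + 4.93×10⁻⁶ = 1.27×10⁻⁵ T.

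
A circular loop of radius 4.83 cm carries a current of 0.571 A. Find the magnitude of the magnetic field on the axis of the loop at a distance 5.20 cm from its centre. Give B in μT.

On the axis of a circular loop, B = μ₀IR² / [2(R²+z²)^(3/2)].
R² + z² = (0.0483)² + (0.052)² = 0.005037 m², and (R²+z²)^(3/2) = 3.57×10⁻⁴ m³.
B = (4π×10⁻⁷ × 0.571 × 0.002333) / (2 × 3.57×10⁻⁴) = 2.34×10⁻⁶ T.

B ≈ 2.34 μT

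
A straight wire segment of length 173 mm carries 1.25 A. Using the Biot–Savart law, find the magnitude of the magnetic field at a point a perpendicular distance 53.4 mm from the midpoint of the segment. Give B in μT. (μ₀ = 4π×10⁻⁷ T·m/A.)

B ≈ 3.98 μT

For a finite straight segment, B = (μ₀I/4πd)(sinθ₁ + sinθ₂), where θ₁, θ₂ are the angles from the perpendicular to each end.
The perpendicular from the point meets the wire at its midpoint, so each end is L/2 = 0.0865 m away along the wire.
sinθ₁ = 0.0865/√(0.0865²+0.0534²) = 0.8509; sinθ₂ = 0.0865/√(0.0865²+0.0534²) = 0.8509.
B = (4π×10⁻⁷ × 1.25) / (4π × 0.0534) × (0.8509 + 0.8509) = 3.98×10⁻⁶ T.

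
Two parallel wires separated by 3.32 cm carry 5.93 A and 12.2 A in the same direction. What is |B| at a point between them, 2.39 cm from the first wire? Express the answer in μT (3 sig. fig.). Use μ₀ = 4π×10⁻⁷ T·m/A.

Each long wire gives B = μ₀I/(2πd). Distances are d₁ = 0.0239 m and d₂ = 0.0093 m.
B₁ = 4.96×10⁻⁵ T, B₂ = 2.62×10⁻⁴ T.
Between parallel currents the two contributions point in opposite directions, so they subtract. B = |B₁ − B₂| = |4.96×10⁻⁵ − 2.62×10⁻⁴| = 2.13×10⁻⁴ T.

B ≈ 213 μT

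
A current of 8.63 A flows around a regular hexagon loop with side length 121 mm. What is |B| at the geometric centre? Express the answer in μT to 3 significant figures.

B ≈ 49.4 μT

Each side is a finite straight segment at perpendicular distance d = a/(2 tan(π/6)) = 0.1048 m from the centre, with end-angles ±π/6.
One side contributes B₁ = (μ₀I/4πd)·2 sin(π/6) = 8.24×10⁻⁶ T.
All 6 sides add in the same direction: B = 6 × 8.24×10⁻⁶ = 4.94×10⁻⁵ T.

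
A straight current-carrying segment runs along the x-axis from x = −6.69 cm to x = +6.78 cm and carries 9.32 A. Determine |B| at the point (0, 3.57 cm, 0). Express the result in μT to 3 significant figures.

B ≈ 46.1 μT

For a finite straight segment, B = (μ₀I/4πd)(sinθ₁ + sinθ₂), where θ₁, θ₂ are the angles from the perpendicular to each end.
The perpendicular distance is d = 0.0357 m; the end-offsets along the wire are a = 0.0669 m and b = 0.0678 m.
sinθ₁ = 0.0669/√(0.0669²+0.0357²) = 0.8822; sinθ₂ = 0.0678/√(0.0678²+0.0357²) = 0.8848.
B = (4π×10⁻⁷ × 9.32) / (4π × 0.0357) × (0.8822 + 0.8848) = 4.61×10⁻⁵ T.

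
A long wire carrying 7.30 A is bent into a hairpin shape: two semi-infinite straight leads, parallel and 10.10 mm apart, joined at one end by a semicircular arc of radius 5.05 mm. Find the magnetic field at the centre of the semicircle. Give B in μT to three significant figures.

The semicircular arc contributes B_arc = μ₀I·π/(4πR) = μ₀I/(4R) = 4.54×10⁻⁴ T.
Each semi-infinite lead is at perpendicular distance R = 0.00505 m from the centre, with the perpendicular foot at its near end, so it contributes μ₀I/(4πR); both point the same way, together 2.89×10⁻⁴ T.
Arc and leads all point the same direction: B = 4.54×10⁻⁴ + 2.89×10⁻⁴ = 7.43×10⁻⁴ T.

B ≈ 743 μT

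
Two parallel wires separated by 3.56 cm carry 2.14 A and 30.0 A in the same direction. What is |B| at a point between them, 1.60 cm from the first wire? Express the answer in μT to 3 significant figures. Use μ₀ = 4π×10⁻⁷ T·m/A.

Each long wire gives B = μ₀I/(2πd). Distances are d₁ = 0.016 m and d₂ = 0.0196 m.
B₁ = 2.67×10⁻⁵ T, B₂ = 3.06×10⁻⁴ T.
Between parallel currents the two contributions point in opposite directions, so they subtract. B = |B₁ − B₂| = |2.67×10⁻⁵ − 3.06×10⁻⁴| = 2.79×10⁻⁴ T.

B ≈ 279 μT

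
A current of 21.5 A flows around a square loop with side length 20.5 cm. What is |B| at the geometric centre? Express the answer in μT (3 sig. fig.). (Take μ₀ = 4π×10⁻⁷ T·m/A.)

B ≈ 119 μT

Each side is a finite straight segment at perpendicular distance d = a/(2 tan(π/4)) = 0.1025 m from the centre, with end-angles ±π/4.
One side contributes B₁ = (μ₀I/4πd)·2 sin(π/4) = 2.97×10⁻⁵ T.
All 4 sides add in the same direction: B = 4 × 2.97×10⁻⁵ = 1.19×10⁻⁴ T.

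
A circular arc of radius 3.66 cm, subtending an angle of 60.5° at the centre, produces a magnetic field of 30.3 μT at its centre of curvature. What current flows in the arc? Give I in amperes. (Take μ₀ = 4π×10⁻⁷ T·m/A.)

For a circular arc, B = μ₀Iφ/(4πR) with φ in radians; here φ = 1.056 rad.
So I = 4πRB/(μ₀φ) = 4π × 0.0366 × 3.03×10⁻⁵ / (4π×10⁻⁷ × 1.056) = 10.5 A.

I ≈ 10.5 A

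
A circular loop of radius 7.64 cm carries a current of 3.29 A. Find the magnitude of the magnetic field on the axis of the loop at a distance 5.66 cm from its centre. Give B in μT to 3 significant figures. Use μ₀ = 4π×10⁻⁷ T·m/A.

On the axis of a circular loop, B = μ₀IR² / [2(R²+z²)^(3/2)].
R² + z² = (0.0764)² + (0.0566)² = 0.009041 m², and (R²+z²)^(3/2) = 8.60×10⁻⁴ m³.
B = (4π×10⁻⁷ × 3.29 × 0.005837) / (2 × 8.60×10⁻⁴) = 1.40×10⁻⁵ T.

B ≈ 14.0 μT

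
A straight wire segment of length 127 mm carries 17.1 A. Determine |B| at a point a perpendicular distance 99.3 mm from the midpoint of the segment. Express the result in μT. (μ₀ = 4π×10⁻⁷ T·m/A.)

B ≈ 18.6 μT

For a finite straight segment, B = (μ₀I/4πd)(sinθ₁ + sinθ₂), where θ₁, θ₂ are the angles from the perpendicular to each end.
The perpendicular from the point meets the wire at its midpoint, so each end is L/2 = 0.0635 m away along the wire.
sinθ₁ = 0.0635/√(0.0635²+0.0993²) = 0.5387; sinθ₂ = 0.0635/√(0.0635²+0.0993²) = 0.5387.
B = (4π×10⁻⁷ × 17.1) / (4π × 0.0993) × (0.5387 + 0.5387) = 1.86×10⁻⁵ T.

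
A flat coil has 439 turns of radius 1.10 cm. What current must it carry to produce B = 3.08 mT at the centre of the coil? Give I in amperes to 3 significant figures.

For an N-turn coil, B = Nμ₀I/(2R) with R = 0.011 m, so I = 2RB/(Nμ₀) = 2 × 0.011 × 3.08×10⁻³ / (439 × 4π×10⁻⁷) = 0.123 A.

I ≈ 0.123 A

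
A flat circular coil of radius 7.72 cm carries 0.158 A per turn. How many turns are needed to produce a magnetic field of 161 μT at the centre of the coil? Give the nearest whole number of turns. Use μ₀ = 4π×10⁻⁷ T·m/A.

For an N-turn coil, B = Nμ₀I/(2R). A single turn gives B₁ = 1.29×10⁻⁶ T with R = 0.0772 m.
N = B/B₁ = 1.61×10⁻⁴ / 1.29×10⁻⁶ = 125.20.

N = 125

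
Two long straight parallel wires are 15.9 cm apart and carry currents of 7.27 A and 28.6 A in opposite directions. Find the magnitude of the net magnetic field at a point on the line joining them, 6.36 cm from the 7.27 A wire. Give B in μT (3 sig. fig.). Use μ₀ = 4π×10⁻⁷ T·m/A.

B ≈ 82.8 μT

Each long wire gives B = μ₀I/(2πd). Distances are d₁ = 0.0636 m and d₂ = 0.0954 m.
B₁ = 2.29×10⁻⁵ T, B₂ = 6.00×10⁻⁵ T.
Between antiparallel currents both contributions point the same way, so they add. B = B₁ + B₂ = 2.29×10⁻⁵ + 6.00×10⁻⁵ = 8.28×10⁻⁵ T.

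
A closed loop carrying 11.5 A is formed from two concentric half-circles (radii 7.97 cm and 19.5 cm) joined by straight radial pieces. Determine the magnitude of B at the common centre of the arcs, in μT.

B ≈ 26.8 μT

The radial connectors point toward the centre, so dl × r̂ = 0 and they contribute nothing.
Each semicircle gives μ₀I/(4R): inner arc 4.53×10⁻⁵ T, outer arc 1.85×10⁻⁵ T.
The two arcs carry current in opposite angular senses, so their fields oppose: B = |4.53×10⁻⁵ − 1.85×10⁻⁵| = 2.68×10⁻⁵ T.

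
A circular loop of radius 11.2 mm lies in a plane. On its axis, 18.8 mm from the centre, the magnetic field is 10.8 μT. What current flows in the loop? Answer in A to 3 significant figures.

I ≈ 1.44 A

On the axis of a loop, B = μ₀IR²/[2(R²+z²)^(3/2)], so I = 2B(R²+z²)^(3/2)/(μ₀R²).
R² + z² = 0.0001254 + 0.0003534 = 0.0004789 m²; raised to 3/2 gives 1.05×10⁻⁵ m³.
I = 2 × 1.08×10⁻⁵ × 1.05×10⁻⁵ / (1.26×10⁻⁶ × 0.0001254) = 1.44 A.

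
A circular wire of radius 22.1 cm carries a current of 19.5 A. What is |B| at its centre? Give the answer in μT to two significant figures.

B ≈ 55 μT

At the centre of a circular loop the Biot–Savart law gives B = μ₀I/(2R).
B = (4π×10⁻⁷ × 19.5) / (2 × 0.221) = 5.54×10⁻⁵ T.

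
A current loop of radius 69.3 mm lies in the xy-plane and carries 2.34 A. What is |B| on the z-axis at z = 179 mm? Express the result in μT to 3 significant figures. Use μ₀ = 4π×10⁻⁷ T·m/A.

On the axis of a circular loop, B = μ₀IR² / [2(R²+z²)^(3/2)].
R² + z² = (0.0693)² + (0.179)² = 0.03684 m², and (R²+z²)^(3/2) = 7.07×10⁻³ m³.
B = (4π×10⁻⁷ × 2.34 × 0.004802) / (2 × 7.07×10⁻³) = 9.98×10⁻⁷ T.

B ≈ 0.998 μT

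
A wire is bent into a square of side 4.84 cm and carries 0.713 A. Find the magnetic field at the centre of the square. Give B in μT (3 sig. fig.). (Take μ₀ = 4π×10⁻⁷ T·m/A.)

Each side is a finite straight segment at perpendicular distance d = a/(2 tan(π/4)) = 0.0242 m from the centre, with end-angles ±π/4.
One side contributes B₁ = (μ₀I/4πd)·2 sin(π/4) = 4.17×10⁻⁶ T.
All 4 sides add in the same direction: B = 4 × 4.17×10⁻⁶ = 1.67×10⁻⁵ T.

B ≈ 16.7 μT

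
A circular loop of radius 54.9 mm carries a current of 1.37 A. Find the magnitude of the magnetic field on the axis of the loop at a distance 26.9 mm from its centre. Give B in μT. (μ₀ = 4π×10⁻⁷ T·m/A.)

On the axis of a circular loop, B = μ₀IR² / [2(R²+z²)^(3/2)].
R² + z² = (0.0549)² + (0.0269)² = 0.003738 m², and (R²+z²)^(3/2) = 2.29×10⁻⁴ m³.
B = (4π×10⁻⁷ × 1.37 × 0.003014) / (2 × 2.29×10⁻⁴) = 1.14×10⁻⁵ T.

B ≈ 11.4 μT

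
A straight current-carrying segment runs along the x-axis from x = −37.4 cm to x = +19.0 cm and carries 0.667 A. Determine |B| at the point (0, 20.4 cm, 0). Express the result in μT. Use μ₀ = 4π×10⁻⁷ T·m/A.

For a finite straight segment, B = (μ₀I/4πd)(sinθ₁ + sinθ₂), where θ₁, θ₂ are the angles from the perpendicular to each end.
The perpendicular distance is d = 0.204 m; the end-offsets along the wire are a = 0.374 m and b = 0.19 m.
sinθ₁ = 0.374/√(0.374²+0.204²) = 0.8779; sinθ₂ = 0.19/√(0.19²+0.204²) = 0.6816.
B = (4π×10⁻⁷ × 0.667) / (4π × 0.204) × (0.8779 + 0.6816) = 5.10×10⁻⁷ T.

B ≈ 0.510 μT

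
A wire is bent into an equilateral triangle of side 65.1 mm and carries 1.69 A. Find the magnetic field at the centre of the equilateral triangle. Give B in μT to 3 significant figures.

B ≈ 46.7 μT

Each side is a finite straight segment at perpendicular distance d = a/(2 tan(π/3)) = 0.01879 m from the centre, with end-angles ±π/3.
One side contributes B₁ = (μ₀I/4πd)·2 sin(π/3) = 1.56×10⁻⁵ T.
All 3 sides add in the same direction: B = 3 × 1.56×10⁻⁵ = 4.67×10⁻⁵ T.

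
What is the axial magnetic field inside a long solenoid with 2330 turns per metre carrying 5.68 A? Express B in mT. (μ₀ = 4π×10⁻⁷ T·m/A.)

B ≈ 16.6 mT

Inside a long solenoid, B = μ₀nI with n = 2330 turns/m.
B = 4π×10⁻⁷ × 2330 × 5.68 = 1.66×10⁻² T.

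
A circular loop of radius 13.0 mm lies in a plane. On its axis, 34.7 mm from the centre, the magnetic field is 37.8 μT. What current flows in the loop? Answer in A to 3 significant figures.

I ≈ 18.1 A

On the axis of a loop, B = μ₀IR²/[2(R²+z²)^(3/2)], so I = 2B(R²+z²)^(3/2)/(μ₀R²).
R² + z² = 0.000169 + 0.001204 = 0.001373 m²; raised to 3/2 gives 5.09×10⁻⁵ m³.
I = 2 × 3.78×10⁻⁵ × 5.09×10⁻⁵ / (1.26×10⁻⁶ × 0.000169) = 18.1 A.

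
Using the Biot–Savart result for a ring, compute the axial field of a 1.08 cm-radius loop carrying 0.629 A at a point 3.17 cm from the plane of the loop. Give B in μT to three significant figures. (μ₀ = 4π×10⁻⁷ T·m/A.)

B ≈ 1.23 μT

On the axis of a circular loop, B = μ₀IR² / [2(R²+z²)^(3/2)].
R² + z² = (0.0108)² + (0.0317)² = 0.001122 m², and (R²+z²)^(3/2) = 3.76×10⁻⁵ m³.
B = (4π×10⁻⁷ × 0.629 × 0.0001166) / (2 × 3.76×10⁻⁵) = 1.23×10⁻⁶ T.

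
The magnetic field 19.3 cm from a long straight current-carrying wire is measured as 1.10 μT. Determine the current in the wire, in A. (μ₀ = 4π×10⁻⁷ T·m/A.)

For a long straight wire B = μ₀I/(2πd), so I = 2πdB/μ₀.
I = 2π × 0.193 × 1.10×10⁻⁶ / (4π×10⁻⁷) = 1.06 A.

I ≈ 1.06 A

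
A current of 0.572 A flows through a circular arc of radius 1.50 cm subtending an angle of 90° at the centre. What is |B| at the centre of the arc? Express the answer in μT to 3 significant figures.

The Biot–Savart field of a circular arc at its centre is B = μ₀Iφ/(4πR), with φ = 1.571 rad.
B = (4π×10⁻⁷ × 0.572 × 1.571) / (4π × 0.015) = 5.99×10⁻⁶ T.

B ≈ 5.99 μT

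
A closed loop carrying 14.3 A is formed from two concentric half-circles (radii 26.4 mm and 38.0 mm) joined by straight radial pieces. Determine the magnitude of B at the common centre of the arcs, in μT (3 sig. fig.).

B ≈ 51.9 μT

The radial connectors point toward the centre, so dl × r̂ = 0 and they contribute nothing.
Each semicircle gives μ₀I/(4R): inner arc 1.70×10⁻⁴ T, outer arc 1.18×10⁻⁴ T.
The two arcs carry current in opposite angular senses, so their fields oppose: B = |1.70×10⁻⁴ − 1.18×10⁻⁴| = 5.19×10⁻⁵ T.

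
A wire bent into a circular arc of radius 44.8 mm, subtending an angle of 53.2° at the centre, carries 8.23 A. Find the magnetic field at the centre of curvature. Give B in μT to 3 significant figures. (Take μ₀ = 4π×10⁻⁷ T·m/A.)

The Biot–Savart field of a circular arc at its centre is B = μ₀Iφ/(4πR), with φ = 0.9285 rad.
B = (4π×10⁻⁷ × 8.23 × 0.9285) / (4π × 0.0448) = 1.71×10⁻⁵ T.

B ≈ 17.1 μT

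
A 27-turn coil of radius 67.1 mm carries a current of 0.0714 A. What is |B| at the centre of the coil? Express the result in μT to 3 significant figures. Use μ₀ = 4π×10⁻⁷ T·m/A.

B ≈ 18.1 μT

For an N-turn flat coil, B = Nμ₀I/(2R) with R = 0.0671 m.
B = 27 × 6.69×10⁻⁷ T = 1.81×10⁻⁵ T.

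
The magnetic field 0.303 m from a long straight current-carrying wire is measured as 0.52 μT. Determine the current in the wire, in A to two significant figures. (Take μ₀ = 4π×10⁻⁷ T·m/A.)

I ≈ 0.79 A

For a long straight wire B = μ₀I/(2πd), so I = 2πdB/μ₀.
I = 2π × 0.303 × 5.20×10⁻⁷ / (4π×10⁻⁷) = 0.788 A.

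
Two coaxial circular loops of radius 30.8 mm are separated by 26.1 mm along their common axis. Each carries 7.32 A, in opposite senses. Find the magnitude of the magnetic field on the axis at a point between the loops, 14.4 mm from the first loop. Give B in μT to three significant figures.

Each loop contributes B = μ₀IR²/[2(R²+z²)^(3/2)] on the axis, with z measured from that loop.
Loop 1 (z = 0.0144 m): B₁ = 1.11×10⁻⁴ T. Loop 2 (z = 0.0117 m): B₂ = 1.22×10⁻⁴ T.
The fields oppose: B = |B₁ − B₂| = 1.10×10⁻⁵ T.

B ≈ 11.0 μT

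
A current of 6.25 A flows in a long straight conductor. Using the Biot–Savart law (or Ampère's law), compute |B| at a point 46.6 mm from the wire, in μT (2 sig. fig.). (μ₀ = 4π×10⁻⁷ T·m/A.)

For an infinitely long straight wire, B = μ₀I/(2πd).
B = (4π×10⁻⁷ × 6.25) / (2π × 0.0466) = 2.68×10⁻⁵ T.

B ≈ 27 μT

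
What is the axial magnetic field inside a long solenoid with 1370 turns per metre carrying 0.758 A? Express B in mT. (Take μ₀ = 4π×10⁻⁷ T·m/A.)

B ≈ 1.30 mT

Inside a long solenoid, B = μ₀nI with n = 1370 turns/m.
B = 4π×10⁻⁷ × 1370 × 0.758 = 1.30×10⁻³ T.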